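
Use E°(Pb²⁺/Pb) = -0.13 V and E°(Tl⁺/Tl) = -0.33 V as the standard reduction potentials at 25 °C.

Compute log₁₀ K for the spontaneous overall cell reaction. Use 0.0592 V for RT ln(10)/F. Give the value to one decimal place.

Cathode: Pb²⁺/Pb; anode: Tl⁺/Tl. E°cell = +0.20 V, n = 2.
log K = nE°cell / 0.0592 = (2)(+0.20) / 0.0592 = 6.8.

6.8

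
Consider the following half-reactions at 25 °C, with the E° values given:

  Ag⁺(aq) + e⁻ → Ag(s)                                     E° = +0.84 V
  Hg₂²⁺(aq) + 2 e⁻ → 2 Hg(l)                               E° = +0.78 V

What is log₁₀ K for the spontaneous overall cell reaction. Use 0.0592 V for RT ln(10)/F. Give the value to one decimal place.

Cathode: Ag⁺/Ag; anode: Hg₂²⁺/Hg. E°cell = +0.06 V, n = 2.
log K = nE°cell / 0.0592 = (2)(+0.06) / 0.0592 = 2.0.

2.0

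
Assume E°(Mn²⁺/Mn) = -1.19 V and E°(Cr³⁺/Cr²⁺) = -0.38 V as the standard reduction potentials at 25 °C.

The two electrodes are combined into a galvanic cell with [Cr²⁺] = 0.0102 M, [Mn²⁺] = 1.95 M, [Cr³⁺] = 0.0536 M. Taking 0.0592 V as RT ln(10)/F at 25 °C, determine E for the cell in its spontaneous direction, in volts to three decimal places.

Cr³⁺/Cr²⁺ is the cathode (higher E°), Mn²⁺/Mn the anode: E°cell = -0.38 − (-1.19) = +0.81 V, n = 2.
Overall: 2 Cr³⁺(aq) + Mn(s) → 2 Cr²⁺(aq) + Mn²⁺(aq)
Q = [Cr²⁺]^2·[Mn²⁺] / ([Cr³⁺]^2); log Q = -1.151.
E = E° − (0.0592/n) log Q = +0.81 − (0.0592/2)(-1.151) = +0.844 V.

+0.844 V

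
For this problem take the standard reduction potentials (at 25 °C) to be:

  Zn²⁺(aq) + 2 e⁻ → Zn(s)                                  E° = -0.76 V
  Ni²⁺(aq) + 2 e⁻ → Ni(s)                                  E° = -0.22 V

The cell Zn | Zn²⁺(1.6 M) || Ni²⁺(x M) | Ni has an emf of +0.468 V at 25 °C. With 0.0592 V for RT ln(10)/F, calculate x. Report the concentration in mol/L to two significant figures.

0.0059 M

Ni²⁺/Ni is the cathode, Zn²⁺/Zn the anode: E°cell = +0.54 V, n = 2.
Overall reaction: Ni²⁺(aq) + Zn(s) → Ni(s) + Zn²⁺(aq); Q = [Zn²⁺]^1/[Ni²⁺]^1.
From E = E° − (0.0592/n) log Q: log Q = (E° − E)·n/0.0592 = (+0.54 − (+0.468))·2/0.0592 = 2.4324.
So 1·log[Ni²⁺] = 1·log(1.6) − log Q = 0.2041 − (2.4324) = -2.2283; [Ni²⁺] = 10^(-2.2283) ≈ 0.0059 M.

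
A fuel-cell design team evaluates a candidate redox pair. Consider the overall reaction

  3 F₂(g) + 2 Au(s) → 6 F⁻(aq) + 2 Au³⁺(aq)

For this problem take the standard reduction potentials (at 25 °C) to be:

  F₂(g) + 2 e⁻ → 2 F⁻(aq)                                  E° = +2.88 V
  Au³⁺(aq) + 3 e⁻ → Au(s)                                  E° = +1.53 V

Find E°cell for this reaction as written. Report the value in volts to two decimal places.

+1.35 V

The F₂/F⁻ couple has the higher reduction potential, so it is the cathode; Au³⁺/Au is oxidised at the anode.
E°cell = E°(cathode) − E°(anode) = (+2.88) − (+1.53) = +1.35 V.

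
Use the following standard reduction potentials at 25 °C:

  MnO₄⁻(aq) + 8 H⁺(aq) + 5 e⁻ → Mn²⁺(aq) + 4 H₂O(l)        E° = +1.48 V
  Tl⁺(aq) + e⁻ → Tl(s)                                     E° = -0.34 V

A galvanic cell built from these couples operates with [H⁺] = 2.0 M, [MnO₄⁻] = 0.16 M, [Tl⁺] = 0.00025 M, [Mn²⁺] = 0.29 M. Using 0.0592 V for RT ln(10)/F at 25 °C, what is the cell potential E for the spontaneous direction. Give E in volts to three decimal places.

MnO₄⁻/Mn²⁺ is the cathode (higher E°), Tl⁺/Tl the anode: E°cell = +1.48 − (-0.34) = +1.82 V, n = 5.
Overall: MnO₄⁻(aq) + 8 H⁺(aq) + 5 Tl(s) → Mn²⁺(aq) + 4 H₂O(l) + 5 Tl⁺(aq)
Q = [Mn²⁺]·[Tl⁺]^5 / ([MnO₄⁻]·[H⁺]^8); log Q = -20.160.
E = E° − (0.0592/n) log Q = +1.82 − (0.0592/5)(-20.160) = +2.059 V.

+2.059 V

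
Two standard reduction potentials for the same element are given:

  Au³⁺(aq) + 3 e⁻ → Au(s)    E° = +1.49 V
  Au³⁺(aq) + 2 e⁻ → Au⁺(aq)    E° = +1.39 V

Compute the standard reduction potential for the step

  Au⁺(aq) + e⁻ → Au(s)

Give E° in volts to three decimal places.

Sequential free energies add, so n₃E°₃ = n₁E°₁ + n₂E°₂.
With n₃ = 3, and the known step contributing 2×(+1.39) V, the unknown satisfies 1·E° = 3×(+1.49) − 2×(+1.39) = +1.690.
E° = +1.690 / 1 = +1.690 V.

+1.690 V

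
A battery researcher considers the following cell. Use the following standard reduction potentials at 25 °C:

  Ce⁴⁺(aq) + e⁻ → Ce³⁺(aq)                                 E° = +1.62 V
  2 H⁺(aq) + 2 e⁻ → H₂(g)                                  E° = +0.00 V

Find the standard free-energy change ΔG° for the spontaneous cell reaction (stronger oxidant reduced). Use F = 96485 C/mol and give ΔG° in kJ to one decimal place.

-312.6 kJ

Ce⁴⁺/Ce³⁺ (E° = +1.62 V) is the cathode; H⁺/H₂ (E° = +0.00 V) is the anode, so E°cell = +1.62 V.
Balancing electrons gives n = 2 (lcm of 1 and 2).
ΔG° = −nFE° = −(2)(96485)(+1.62) = -312,611 J = -312.6 kJ.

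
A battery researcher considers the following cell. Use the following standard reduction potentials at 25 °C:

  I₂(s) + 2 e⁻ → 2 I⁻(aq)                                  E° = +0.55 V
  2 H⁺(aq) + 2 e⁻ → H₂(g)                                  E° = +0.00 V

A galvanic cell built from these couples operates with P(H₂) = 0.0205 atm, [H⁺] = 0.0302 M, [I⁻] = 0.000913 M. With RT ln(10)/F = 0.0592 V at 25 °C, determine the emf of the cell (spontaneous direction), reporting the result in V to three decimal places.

+0.770 V

I₂/I⁻ is the cathode (higher E°), H⁺/H₂ the anode: E°cell = +0.55 − (+0.00) = +0.55 V, n = 2.
Overall: I₂(s) + H₂(g) → 2 I⁻(aq) + 2 H⁺(aq)
Q = [I⁻]^2·[H⁺]^2 / (P(H₂)); log Q = -7.431.
E = E° − (0.0592/n) log Q = +0.55 − (0.0592/2)(-7.431) = +0.770 V.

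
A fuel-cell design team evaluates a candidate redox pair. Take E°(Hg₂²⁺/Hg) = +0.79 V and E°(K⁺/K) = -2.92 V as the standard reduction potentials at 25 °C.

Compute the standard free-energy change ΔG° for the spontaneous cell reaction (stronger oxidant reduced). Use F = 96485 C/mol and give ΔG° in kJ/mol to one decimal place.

Hg₂²⁺/Hg (E° = +0.79 V) is the cathode; K⁺/K (E° = -2.92 V) is the anode, so E°cell = +3.71 V.
Balancing electrons gives n = 2 (lcm of 2 and 1).
ΔG° = −nFE° = −(2)(96485)(+3.71) = -715,919 J = -715.9 kJ/mol.

-715.9 kJ/mol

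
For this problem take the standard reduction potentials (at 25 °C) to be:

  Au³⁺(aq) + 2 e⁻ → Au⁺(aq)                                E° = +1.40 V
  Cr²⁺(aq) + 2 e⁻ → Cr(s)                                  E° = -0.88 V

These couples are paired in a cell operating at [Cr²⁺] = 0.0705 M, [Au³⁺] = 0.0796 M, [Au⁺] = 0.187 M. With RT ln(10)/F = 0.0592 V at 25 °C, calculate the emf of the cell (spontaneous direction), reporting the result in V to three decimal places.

+2.303 V

Au³⁺/Au⁺ is the cathode (higher E°), Cr²⁺/Cr the anode: E°cell = +1.40 − (-0.88) = +2.28 V, n = 2.
Overall: Au³⁺(aq) + Cr(s) → Au⁺(aq) + Cr²⁺(aq)
Q = [Au⁺]·[Cr²⁺] / ([Au³⁺]); log Q = -0.781.
E = E° − (0.0592/n) log Q = +2.28 − (0.0592/2)(-0.781) = +2.303 V.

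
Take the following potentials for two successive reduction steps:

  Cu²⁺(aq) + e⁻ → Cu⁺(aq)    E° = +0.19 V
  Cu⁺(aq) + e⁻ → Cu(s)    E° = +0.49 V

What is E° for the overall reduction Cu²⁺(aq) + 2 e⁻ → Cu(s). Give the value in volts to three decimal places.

+0.340 V

Since ΔG° = −nFE° is additive over sequential reductions, n₃E°₃ = n₁E°₁ + n₂E°₂.
E°₃ = (1×+0.19 + 1×+0.49) / 2 = (+0.680) / 2 = +0.340 V.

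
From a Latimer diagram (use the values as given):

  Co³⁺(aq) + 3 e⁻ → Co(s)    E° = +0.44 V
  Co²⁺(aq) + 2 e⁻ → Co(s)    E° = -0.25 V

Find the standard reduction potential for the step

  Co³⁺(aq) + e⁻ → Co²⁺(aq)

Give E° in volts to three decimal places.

+1.820 V

Sequential free energies add, so n₃E°₃ = n₁E°₁ + n₂E°₂.
With n₃ = 3, and the known step contributing 2×(-0.25) V, the unknown satisfies 1·E° = 3×(+0.44) − 2×(-0.25) = +1.820.
E° = +1.820 / 1 = +1.820 V.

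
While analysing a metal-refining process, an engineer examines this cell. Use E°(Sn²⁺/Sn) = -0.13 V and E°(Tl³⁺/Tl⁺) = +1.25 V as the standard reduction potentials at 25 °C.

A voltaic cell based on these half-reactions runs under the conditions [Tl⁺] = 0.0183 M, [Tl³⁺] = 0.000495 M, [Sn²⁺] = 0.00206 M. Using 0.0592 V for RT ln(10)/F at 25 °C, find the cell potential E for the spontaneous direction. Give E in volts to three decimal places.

Tl³⁺/Tl⁺ is the cathode (higher E°), Sn²⁺/Sn the anode: E°cell = +1.25 − (-0.13) = +1.38 V, n = 2.
Overall: Tl³⁺(aq) + Sn(s) → Tl⁺(aq) + Sn²⁺(aq)
Q = [Tl⁺]·[Sn²⁺] / ([Tl³⁺]); log Q = -1.118.
E = E° − (0.0592/n) log Q = +1.38 − (0.0592/2)(-1.118) = +1.413 V.

+1.413 V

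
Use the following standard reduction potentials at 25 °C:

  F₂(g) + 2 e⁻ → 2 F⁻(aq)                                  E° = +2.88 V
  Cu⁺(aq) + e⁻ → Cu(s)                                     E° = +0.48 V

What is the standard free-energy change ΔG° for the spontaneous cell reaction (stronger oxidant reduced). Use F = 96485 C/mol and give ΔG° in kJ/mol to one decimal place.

F₂/F⁻ (E° = +2.88 V) is the cathode; Cu⁺/Cu (E° = +0.48 V) is the anode, so E°cell = +2.40 V.
Balancing electrons gives n = 2 (lcm of 2 and 1).
ΔG° = −nFE° = −(2)(96485)(+2.40) = -463,128 J = -463.1 kJ/mol.

-463.1 kJ/mol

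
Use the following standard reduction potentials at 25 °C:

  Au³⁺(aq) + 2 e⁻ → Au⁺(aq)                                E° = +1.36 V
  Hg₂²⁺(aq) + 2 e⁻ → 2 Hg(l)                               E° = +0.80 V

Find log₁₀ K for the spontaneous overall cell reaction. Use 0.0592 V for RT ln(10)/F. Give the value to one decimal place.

Cathode: Au³⁺/Au⁺; anode: Hg₂²⁺/Hg. E°cell = +0.56 V, n = 2.
log K = nE°cell / 0.0592 = (2)(+0.56) / 0.0592 = 18.9.

18.9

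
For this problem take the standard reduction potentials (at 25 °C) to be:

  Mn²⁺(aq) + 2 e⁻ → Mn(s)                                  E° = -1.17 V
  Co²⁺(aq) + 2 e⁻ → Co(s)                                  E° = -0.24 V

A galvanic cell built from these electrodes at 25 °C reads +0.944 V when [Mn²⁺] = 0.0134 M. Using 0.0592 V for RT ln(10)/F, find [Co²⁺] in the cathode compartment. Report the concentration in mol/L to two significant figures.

Co²⁺/Co is the cathode, Mn²⁺/Mn the anode: E°cell = +0.93 V, n = 2.
Overall reaction: Co²⁺(aq) + Mn(s) → Co(s) + Mn²⁺(aq); Q = [Mn²⁺]^1/[Co²⁺]^1.
From E = E° − (0.0592/n) log Q: log Q = (E° − E)·n/0.0592 = (+0.93 − (+0.944))·2/0.0592 = -0.4730.
So 1·log[Co²⁺] = 1·log(0.0134) − log Q = -1.8729 − (-0.4730) = -1.3999; [Co²⁺] = 10^(-1.3999) ≈ 0.040 M.

0.040 M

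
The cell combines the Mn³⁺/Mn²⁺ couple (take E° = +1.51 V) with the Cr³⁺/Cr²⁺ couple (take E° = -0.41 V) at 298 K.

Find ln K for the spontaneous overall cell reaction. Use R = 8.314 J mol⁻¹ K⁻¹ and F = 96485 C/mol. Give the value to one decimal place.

74.8

Cathode: Mn³⁺/Mn²⁺; anode: Cr³⁺/Cr²⁺. E°cell = (+1.51) − (-0.41) = +1.92 V, with n = 1.
ΔG° = −nFE° = −RT ln K, so ln K = nFE°/(RT) = (1)(96485)(+1.92) / ((8.314)(298)) = 74.771.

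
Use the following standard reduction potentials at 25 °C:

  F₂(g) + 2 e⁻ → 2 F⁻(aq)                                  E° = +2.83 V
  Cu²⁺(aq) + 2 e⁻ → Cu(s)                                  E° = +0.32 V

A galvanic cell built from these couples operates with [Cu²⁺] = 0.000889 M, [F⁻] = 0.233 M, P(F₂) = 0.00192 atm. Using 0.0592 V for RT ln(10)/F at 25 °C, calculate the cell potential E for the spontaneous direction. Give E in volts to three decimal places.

+2.557 V

F₂/F⁻ is the cathode (higher E°), Cu²⁺/Cu the anode: E°cell = +2.83 − (+0.32) = +2.51 V, n = 2.
Overall: F₂(g) + Cu(s) → 2 F⁻(aq) + Cu²⁺(aq)
Q = [F⁻]^2·[Cu²⁺] / (P(F₂)); log Q = -1.600.
E = E° − (0.0592/n) log Q = +2.51 − (0.0592/2)(-1.600) = +2.557 V.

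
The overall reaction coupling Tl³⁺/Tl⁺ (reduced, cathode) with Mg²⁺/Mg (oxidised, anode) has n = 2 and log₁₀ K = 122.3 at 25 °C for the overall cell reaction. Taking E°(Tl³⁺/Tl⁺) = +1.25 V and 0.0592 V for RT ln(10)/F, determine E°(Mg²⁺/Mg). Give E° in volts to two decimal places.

E°cell = (0.0592/n)·log K = (0.0592/2)(122.3) = +3.620 V.
Since Tl³⁺/Tl⁺ is the cathode and Mg²⁺/Mg the anode, E°cell = E°(Tl³⁺/Tl⁺) − E°(Mg²⁺/Mg).
So E°(Mg²⁺/Mg) = E°(Tl³⁺/Tl⁺) − E°cell = (+1.25) − (+3.620) = -2.37 V.

-2.37 V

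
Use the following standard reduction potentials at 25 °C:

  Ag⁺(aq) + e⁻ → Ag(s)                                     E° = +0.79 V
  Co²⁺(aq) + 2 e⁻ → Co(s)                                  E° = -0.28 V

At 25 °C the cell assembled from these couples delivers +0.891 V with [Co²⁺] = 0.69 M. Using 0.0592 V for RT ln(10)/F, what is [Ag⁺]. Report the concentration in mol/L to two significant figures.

Ag⁺/Ag is the cathode, Co²⁺/Co the anode: E°cell = +1.07 V, n = 2.
Overall reaction: 2 Ag⁺(aq) + Co(s) → 2 Ag(s) + Co²⁺(aq); Q = [Co²⁺]^1/[Ag⁺]^2.
From E = E° − (0.0592/n) log Q: log Q = (E° − E)·n/0.0592 = (+1.07 − (+0.891))·2/0.0592 = 6.0473.
So 2·log[Ag⁺] = 1·log(0.69) − log Q = -0.1612 − (6.0473) = -6.2085; log[Ag⁺] = -6.2085 / 2 = -3.1042; [Ag⁺] = 10^(-3.1042) ≈ 0.00079 M.

0.00079 M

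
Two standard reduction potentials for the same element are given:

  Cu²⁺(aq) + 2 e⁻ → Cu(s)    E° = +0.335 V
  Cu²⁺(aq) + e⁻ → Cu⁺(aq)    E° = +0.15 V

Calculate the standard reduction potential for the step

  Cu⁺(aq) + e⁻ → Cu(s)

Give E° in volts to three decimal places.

+0.520 V

Sequential free energies add, so n₃E°₃ = n₁E°₁ + n₂E°₂.
With n₃ = 2, and the known step contributing 1×(+0.15) V, the unknown satisfies 1·E° = 2×(+0.335) − 1×(+0.15) = +0.520.
E° = +0.520 / 1 = +0.520 V.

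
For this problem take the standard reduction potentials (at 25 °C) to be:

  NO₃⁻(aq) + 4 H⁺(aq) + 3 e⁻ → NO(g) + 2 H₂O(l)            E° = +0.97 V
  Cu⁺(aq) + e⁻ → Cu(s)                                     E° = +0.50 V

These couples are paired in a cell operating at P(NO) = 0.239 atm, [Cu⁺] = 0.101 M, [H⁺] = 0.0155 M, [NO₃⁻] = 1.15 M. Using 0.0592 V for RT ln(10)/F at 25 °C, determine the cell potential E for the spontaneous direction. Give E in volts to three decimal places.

+0.400 V

NO₃⁻/NO is the cathode (higher E°), Cu⁺/Cu the anode: E°cell = +0.97 − (+0.50) = +0.47 V, n = 3.
Overall: NO₃⁻(aq) + 4 H⁺(aq) + 3 Cu(s) → NO(g) + 2 H₂O(l) + 3 Cu⁺(aq)
Q = P(NO)·[Cu⁺]^3 / ([NO₃⁻]·[H⁺]^4); log Q = 3.569.
E = E° − (0.0592/n) log Q = +0.47 − (0.0592/3)(3.569) = +0.400 V.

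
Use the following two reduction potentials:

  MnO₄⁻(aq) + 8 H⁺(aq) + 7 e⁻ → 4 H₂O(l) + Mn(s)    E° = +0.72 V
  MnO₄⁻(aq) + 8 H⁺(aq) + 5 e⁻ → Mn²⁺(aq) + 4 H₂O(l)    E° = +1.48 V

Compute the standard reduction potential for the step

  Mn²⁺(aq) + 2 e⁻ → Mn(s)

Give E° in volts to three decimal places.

Sequential free energies add, so n₃E°₃ = n₁E°₁ + n₂E°₂.
With n₃ = 7, and the known step contributing 5×(+1.48) V, the unknown satisfies 2·E° = 7×(+0.72) − 5×(+1.48) = -2.360.
E° = -2.360 / 2 = -1.180 V.

-1.180 V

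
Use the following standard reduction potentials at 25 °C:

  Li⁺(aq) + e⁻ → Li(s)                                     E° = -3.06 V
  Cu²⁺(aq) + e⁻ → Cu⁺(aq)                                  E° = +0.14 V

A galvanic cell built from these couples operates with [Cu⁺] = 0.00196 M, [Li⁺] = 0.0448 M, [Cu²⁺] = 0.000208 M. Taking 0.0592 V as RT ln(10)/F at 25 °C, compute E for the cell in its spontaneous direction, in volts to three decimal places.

+3.222 V

Cu²⁺/Cu⁺ is the cathode (higher E°), Li⁺/Li the anode: E°cell = +0.14 − (-3.06) = +3.20 V, n = 1.
Overall: Cu²⁺(aq) + Li(s) → Cu⁺(aq) + Li⁺(aq)
Q = [Cu⁺]·[Li⁺] / ([Cu²⁺]); log Q = -0.375.
E = E° − (0.0592/n) log Q = +3.20 − (0.0592/1)(-0.375) = +3.222 V.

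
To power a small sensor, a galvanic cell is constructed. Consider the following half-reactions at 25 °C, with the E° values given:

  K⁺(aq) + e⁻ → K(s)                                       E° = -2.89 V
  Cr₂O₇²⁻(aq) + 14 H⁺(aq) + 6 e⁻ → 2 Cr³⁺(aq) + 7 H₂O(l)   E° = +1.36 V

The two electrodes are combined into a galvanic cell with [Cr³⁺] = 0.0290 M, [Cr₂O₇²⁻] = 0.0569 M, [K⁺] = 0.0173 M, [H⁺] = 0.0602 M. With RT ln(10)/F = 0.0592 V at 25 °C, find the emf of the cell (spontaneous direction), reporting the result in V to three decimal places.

Cr₂O₇²⁻/Cr³⁺ is the cathode (higher E°), K⁺/K the anode: E°cell = +1.36 − (-2.89) = +4.25 V, n = 6.
Overall: Cr₂O₇²⁻(aq) + 14 H⁺(aq) + 6 K(s) → 2 Cr³⁺(aq) + 7 H₂O(l) + 6 K⁺(aq)
Q = [Cr³⁺]^2·[K⁺]^6 / ([Cr₂O₇²⁻]·[H⁺]^14); log Q = 4.684.
E = E° − (0.0592/n) log Q = +4.25 − (0.0592/6)(4.684) = +4.204 V.

+4.204 V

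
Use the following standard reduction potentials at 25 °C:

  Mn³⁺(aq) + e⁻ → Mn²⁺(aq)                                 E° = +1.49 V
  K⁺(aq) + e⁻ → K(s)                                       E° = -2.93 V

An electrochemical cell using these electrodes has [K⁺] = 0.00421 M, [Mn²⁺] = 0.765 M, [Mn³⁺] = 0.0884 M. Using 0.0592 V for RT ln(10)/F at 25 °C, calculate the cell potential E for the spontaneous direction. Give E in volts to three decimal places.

+4.505 V

Mn³⁺/Mn²⁺ is the cathode (higher E°), K⁺/K the anode: E°cell = +1.49 − (-2.93) = +4.42 V, n = 1.
Overall: Mn³⁺(aq) + K(s) → Mn²⁺(aq) + K⁺(aq)
Q = [Mn²⁺]·[K⁺] / ([Mn³⁺]); log Q = -1.439.
E = E° − (0.0592/n) log Q = +4.42 − (0.0592/1)(-1.439) = +4.505 V.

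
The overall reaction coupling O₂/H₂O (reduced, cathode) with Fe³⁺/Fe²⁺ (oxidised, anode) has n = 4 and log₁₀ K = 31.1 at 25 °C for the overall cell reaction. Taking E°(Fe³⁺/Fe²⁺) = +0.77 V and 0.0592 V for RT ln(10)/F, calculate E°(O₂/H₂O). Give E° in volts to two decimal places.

+1.23 V

E°cell = (0.0592/n)·log K = (0.0592/4)(31.1) = +0.460 V.
Since O₂/H₂O is the cathode and Fe³⁺/Fe²⁺ the anode, E°cell = E°(O₂/H₂O) − E°(Fe³⁺/Fe²⁺).
So E°(O₂/H₂O) = E°cell + E°(Fe³⁺/Fe²⁺) = +0.460 + (+0.77) = +1.23 V.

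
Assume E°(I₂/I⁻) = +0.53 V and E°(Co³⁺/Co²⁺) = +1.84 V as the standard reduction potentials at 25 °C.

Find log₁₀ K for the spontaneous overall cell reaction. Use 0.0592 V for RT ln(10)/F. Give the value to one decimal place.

44.3

Cathode: Co³⁺/Co²⁺; anode: I₂/I⁻. E°cell = +1.31 V, n = 2.
log K = nE°cell / 0.0592 = (2)(+1.31) / 0.0592 = 44.3.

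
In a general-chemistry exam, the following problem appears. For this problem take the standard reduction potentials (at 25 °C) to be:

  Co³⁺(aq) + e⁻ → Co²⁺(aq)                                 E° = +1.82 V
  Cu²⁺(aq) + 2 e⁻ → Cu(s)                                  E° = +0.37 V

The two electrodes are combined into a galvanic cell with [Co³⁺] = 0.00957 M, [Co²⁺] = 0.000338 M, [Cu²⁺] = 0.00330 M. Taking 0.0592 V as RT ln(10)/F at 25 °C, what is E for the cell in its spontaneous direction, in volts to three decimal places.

+1.609 V

Co³⁺/Co²⁺ is the cathode (higher E°), Cu²⁺/Cu the anode: E°cell = +1.82 − (+0.37) = +1.45 V, n = 2.
Overall: 2 Co³⁺(aq) + Cu(s) → 2 Co²⁺(aq) + Cu²⁺(aq)
Q = [Co²⁺]^2·[Cu²⁺] / ([Co³⁺]^2); log Q = -5.385.
E = E° − (0.0592/n) log Q = +1.45 − (0.0592/2)(-5.385) = +1.609 V.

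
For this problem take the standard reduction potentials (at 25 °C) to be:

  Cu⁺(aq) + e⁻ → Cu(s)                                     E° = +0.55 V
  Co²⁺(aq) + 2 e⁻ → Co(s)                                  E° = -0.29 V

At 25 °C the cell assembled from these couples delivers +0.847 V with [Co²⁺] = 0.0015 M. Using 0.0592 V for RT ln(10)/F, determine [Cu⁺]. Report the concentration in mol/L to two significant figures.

Cu⁺/Cu is the cathode, Co²⁺/Co the anode: E°cell = +0.84 V, n = 2.
Overall reaction: 2 Cu⁺(aq) + Co(s) → 2 Cu(s) + Co²⁺(aq); Q = [Co²⁺]^1/[Cu⁺]^2.
From E = E° − (0.0592/n) log Q: log Q = (E° − E)·n/0.0592 = (+0.84 − (+0.847))·2/0.0592 = -0.2365.
So 2·log[Cu⁺] = 1·log(0.0015) − log Q = -2.8239 − (-0.2365) = -2.5874; log[Cu⁺] = -2.5874 / 2 = -1.2937; [Cu⁺] = 10^(-1.2937) ≈ 0.051 M.

0.051 M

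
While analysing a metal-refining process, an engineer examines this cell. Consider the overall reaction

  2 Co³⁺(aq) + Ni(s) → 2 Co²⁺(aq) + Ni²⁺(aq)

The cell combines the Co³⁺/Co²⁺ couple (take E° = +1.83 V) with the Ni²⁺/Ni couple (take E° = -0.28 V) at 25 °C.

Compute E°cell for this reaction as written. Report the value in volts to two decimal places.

+2.11 V

The Co³⁺/Co²⁺ couple has the higher reduction potential, so it is the cathode; Ni²⁺/Ni is oxidised at the anode.
E°cell = E°(cathode) − E°(anode) = (+1.83) − (-0.28) = +2.11 V.
Since E°cell > 0, the reaction is spontaneous under standard conditions.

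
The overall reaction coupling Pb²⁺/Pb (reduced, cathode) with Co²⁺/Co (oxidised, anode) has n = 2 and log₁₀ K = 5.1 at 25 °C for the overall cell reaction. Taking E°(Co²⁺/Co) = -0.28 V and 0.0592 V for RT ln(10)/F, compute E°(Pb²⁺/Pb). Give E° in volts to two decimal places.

-0.13 V

E°cell = (0.0592/n)·log K = (0.0592/2)(5.1) = +0.151 V.
Since Pb²⁺/Pb is the cathode and Co²⁺/Co the anode, E°cell = E°(Pb²⁺/Pb) − E°(Co²⁺/Co).
So E°(Pb²⁺/Pb) = E°cell + E°(Co²⁺/Co) = +0.151 + (-0.28) = -0.13 V.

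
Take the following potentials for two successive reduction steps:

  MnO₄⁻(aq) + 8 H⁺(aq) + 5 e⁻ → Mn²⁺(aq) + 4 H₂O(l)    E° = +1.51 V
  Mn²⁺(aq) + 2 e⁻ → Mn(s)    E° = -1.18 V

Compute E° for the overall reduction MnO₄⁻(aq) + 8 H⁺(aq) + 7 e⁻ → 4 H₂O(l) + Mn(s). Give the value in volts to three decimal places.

+0.741 V

Since ΔG° = −nFE° is additive over sequential reductions, n₃E°₃ = n₁E°₁ + n₂E°₂.
E°₃ = (5×+1.51 + 2×-1.18) / 7 = (+5.190) / 7 = +0.741 V.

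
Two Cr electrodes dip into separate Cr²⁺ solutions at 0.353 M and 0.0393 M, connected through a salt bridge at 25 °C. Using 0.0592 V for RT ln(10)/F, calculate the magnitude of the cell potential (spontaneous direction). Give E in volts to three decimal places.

For a concentration cell E°cell = 0. The 0.353 M side is the cathode (reduction is favoured where [Cr²⁺] is higher).
With n = 2, E = −(0.0592/2) log([Cr²⁺]ₐₙ/[Cr²⁺]꜀ₐₜ) = −(0.0592/2) log(0.0393/0.353) = −(0.0592/2)(-0.953) = +0.028 V.

+0.028 V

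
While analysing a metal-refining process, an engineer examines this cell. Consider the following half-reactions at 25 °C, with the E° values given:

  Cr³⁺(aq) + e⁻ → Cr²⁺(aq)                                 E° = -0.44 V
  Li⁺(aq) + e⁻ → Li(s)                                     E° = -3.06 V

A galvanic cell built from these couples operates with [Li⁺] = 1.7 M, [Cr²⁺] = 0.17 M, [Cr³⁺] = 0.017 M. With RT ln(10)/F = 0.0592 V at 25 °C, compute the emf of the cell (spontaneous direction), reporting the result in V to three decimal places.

Cr³⁺/Cr²⁺ is the cathode (higher E°), Li⁺/Li the anode: E°cell = -0.44 − (-3.06) = +2.62 V, n = 1.
Overall: Cr³⁺(aq) + Li(s) → Cr²⁺(aq) + Li⁺(aq)
Q = [Cr²⁺]·[Li⁺] / ([Cr³⁺]); log Q = 1.230.
E = E° − (0.0592/n) log Q = +2.62 − (0.0592/1)(1.230) = +2.547 V.

+2.547 V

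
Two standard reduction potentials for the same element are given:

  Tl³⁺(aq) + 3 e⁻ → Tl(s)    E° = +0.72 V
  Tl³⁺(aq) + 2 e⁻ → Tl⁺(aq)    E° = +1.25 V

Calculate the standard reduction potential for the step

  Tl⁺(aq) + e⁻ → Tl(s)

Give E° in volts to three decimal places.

-0.340 V

Sequential free energies add, so n₃E°₃ = n₁E°₁ + n₂E°₂.
With n₃ = 3, and the known step contributing 2×(+1.25) V, the unknown satisfies 1·E° = 3×(+0.72) − 2×(+1.25) = -0.340.
E° = -0.340 / 1 = -0.340 V.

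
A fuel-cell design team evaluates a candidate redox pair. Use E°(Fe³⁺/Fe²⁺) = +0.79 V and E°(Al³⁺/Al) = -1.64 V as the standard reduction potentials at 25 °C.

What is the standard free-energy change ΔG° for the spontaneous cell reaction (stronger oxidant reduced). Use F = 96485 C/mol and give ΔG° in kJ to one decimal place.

Fe³⁺/Fe²⁺ (E° = +0.79 V) is the cathode; Al³⁺/Al (E° = -1.64 V) is the anode, so E°cell = +2.43 V.
Balancing electrons gives n = 3 (lcm of 1 and 3).
ΔG° = −nFE° = −(3)(96485)(+2.43) = -703,376 J = -703.4 kJ.

-703.4 kJ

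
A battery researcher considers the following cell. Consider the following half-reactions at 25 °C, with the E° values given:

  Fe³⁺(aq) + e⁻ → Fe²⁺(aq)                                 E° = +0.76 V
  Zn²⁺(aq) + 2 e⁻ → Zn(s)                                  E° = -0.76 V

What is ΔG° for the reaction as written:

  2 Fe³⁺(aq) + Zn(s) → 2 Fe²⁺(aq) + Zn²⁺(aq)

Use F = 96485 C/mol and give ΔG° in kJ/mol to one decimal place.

As written, Fe³⁺/Fe²⁺ is reduced (cathode) and Zn²⁺/Zn is oxidised (anode), so E°cell = (+0.76) − (-0.76) = +1.52 V.
Balancing electrons gives n = 2.
ΔG° = −nFE° = −(2)(96485)(+1.52) = -293,314 J = -293.3 kJ/mol.

-293.3 kJ/mol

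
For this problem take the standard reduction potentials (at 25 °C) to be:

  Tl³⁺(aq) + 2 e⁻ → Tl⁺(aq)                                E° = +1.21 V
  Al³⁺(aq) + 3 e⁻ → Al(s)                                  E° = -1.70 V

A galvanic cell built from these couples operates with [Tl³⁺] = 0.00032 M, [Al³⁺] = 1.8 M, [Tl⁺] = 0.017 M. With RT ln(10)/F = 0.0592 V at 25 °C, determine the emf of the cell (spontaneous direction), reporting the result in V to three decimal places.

+2.854 V

Tl³⁺/Tl⁺ is the cathode (higher E°), Al³⁺/Al the anode: E°cell = +1.21 − (-1.70) = +2.91 V, n = 6.
Overall: 3 Tl³⁺(aq) + 2 Al(s) → 3 Tl⁺(aq) + 2 Al³⁺(aq)
Q = [Tl⁺]^3·[Al³⁺]^2 / ([Tl³⁺]^3); log Q = 5.686.
E = E° − (0.0592/n) log Q = +2.91 − (0.0592/6)(5.686) = +2.854 V.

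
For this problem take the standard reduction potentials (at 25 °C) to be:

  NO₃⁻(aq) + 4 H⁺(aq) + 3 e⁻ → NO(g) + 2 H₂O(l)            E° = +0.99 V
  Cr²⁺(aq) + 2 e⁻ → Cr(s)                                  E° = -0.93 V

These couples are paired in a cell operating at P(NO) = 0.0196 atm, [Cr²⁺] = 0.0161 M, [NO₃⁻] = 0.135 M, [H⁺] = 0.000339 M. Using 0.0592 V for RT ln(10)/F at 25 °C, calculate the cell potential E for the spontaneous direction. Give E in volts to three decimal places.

NO₃⁻/NO is the cathode (higher E°), Cr²⁺/Cr the anode: E°cell = +0.99 − (-0.93) = +1.92 V, n = 6.
Overall: 2 NO₃⁻(aq) + 8 H⁺(aq) + 3 Cr(s) → 2 NO(g) + 4 H₂O(l) + 3 Cr²⁺(aq)
Q = P(NO)^2·[Cr²⁺]^3 / ([NO₃⁻]^2·[H⁺]^8); log Q = 20.703.
E = E° − (0.0592/n) log Q = +1.92 − (0.0592/6)(20.703) = +1.716 V.

+1.716 V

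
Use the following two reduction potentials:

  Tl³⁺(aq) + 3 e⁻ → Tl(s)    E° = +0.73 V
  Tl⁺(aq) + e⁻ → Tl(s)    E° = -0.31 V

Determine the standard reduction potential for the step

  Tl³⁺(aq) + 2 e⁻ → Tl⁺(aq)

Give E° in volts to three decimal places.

Sequential free energies add, so n₃E°₃ = n₁E°₁ + n₂E°₂.
With n₃ = 3, and the known step contributing 1×(-0.31) V, the unknown satisfies 2·E° = 3×(+0.73) − 1×(-0.31) = +2.500.
E° = +2.500 / 2 = +1.250 V.

+1.250 V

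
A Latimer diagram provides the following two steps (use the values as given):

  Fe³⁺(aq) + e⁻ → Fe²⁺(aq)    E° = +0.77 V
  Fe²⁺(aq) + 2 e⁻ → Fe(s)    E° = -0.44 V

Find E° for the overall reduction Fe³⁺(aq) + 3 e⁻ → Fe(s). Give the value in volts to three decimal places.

Adding the free-energy changes (−nFE°) of the two steps gives −n₃FE°₃ = −n₁FE°₁ − n₂FE°₂.
E°₃ = (1×+0.77 + 2×-0.44) / 3 = (-0.110) / 3 = -0.037 V.

-0.037 V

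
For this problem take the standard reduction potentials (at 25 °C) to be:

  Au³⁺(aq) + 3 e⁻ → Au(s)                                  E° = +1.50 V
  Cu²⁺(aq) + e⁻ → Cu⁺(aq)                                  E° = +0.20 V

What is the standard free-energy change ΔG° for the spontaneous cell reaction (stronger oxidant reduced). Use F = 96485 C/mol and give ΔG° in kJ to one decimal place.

-376.3 kJ

Au³⁺/Au (E° = +1.50 V) is the cathode; Cu²⁺/Cu⁺ (E° = +0.20 V) is the anode, so E°cell = +1.30 V.
Balancing electrons gives n = 3 (lcm of 3 and 1).
ΔG° = −nFE° = −(3)(96485)(+1.30) = -376,292 J = -376.3 kJ.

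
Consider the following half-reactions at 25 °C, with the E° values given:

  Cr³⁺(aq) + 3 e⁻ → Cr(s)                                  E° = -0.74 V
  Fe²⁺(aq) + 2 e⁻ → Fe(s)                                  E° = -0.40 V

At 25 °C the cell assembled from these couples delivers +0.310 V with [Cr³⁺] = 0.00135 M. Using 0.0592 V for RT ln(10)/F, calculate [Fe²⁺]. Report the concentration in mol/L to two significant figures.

0.0012 M

Fe²⁺/Fe is the cathode, Cr³⁺/Cr the anode: E°cell = +0.34 V, n = 6.
Overall reaction: 3 Fe²⁺(aq) + 2 Cr(s) → 3 Fe(s) + 2 Cr³⁺(aq); Q = [Cr³⁺]^2/[Fe²⁺]^3.
From E = E° − (0.0592/n) log Q: log Q = (E° − E)·n/0.0592 = (+0.34 − (+0.310))·6/0.0592 = 3.0405.
So 3·log[Fe²⁺] = 2·log(0.00135) − log Q = -5.7393 − (3.0405) = -8.7798; log[Fe²⁺] = -8.7798 / 3 = -2.9266; [Fe²⁺] = 10^(-2.9266) ≈ 0.0012 M.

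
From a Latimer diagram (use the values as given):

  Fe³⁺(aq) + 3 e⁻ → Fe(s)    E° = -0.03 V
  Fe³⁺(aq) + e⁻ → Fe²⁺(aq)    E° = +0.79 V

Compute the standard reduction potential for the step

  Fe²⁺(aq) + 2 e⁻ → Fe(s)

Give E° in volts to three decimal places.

-0.440 V

Sequential free energies add, so n₃E°₃ = n₁E°₁ + n₂E°₂.
With n₃ = 3, and the known step contributing 1×(+0.79) V, the unknown satisfies 2·E° = 3×(-0.03) − 1×(+0.79) = -0.880.
E° = -0.880 / 2 = -0.440 V.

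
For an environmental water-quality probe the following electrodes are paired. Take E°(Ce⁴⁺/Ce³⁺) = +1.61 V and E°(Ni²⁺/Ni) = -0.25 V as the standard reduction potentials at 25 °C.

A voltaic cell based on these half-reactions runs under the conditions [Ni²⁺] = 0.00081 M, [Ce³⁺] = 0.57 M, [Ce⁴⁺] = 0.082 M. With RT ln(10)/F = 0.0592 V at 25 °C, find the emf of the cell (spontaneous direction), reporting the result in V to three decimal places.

+1.902 V

Ce⁴⁺/Ce³⁺ is the cathode (higher E°), Ni²⁺/Ni the anode: E°cell = +1.61 − (-0.25) = +1.86 V, n = 2.
Overall: 2 Ce⁴⁺(aq) + Ni(s) → 2 Ce³⁺(aq) + Ni²⁺(aq)
Q = [Ce³⁺]^2·[Ni²⁺] / ([Ce⁴⁺]^2); log Q = -1.407.
E = E° − (0.0592/n) log Q = +1.86 − (0.0592/2)(-1.407) = +1.902 V.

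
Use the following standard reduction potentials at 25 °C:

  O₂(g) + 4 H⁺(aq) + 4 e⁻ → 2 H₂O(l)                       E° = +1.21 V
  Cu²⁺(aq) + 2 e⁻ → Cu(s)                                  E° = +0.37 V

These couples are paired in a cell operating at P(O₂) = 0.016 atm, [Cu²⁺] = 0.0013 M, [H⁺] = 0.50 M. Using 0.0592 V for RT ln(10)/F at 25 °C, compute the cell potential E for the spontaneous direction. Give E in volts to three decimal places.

+0.881 V

O₂/H₂O is the cathode (higher E°), Cu²⁺/Cu the anode: E°cell = +1.21 − (+0.37) = +0.84 V, n = 4.
Overall: O₂(g) + 4 H⁺(aq) + 2 Cu(s) → 2 H₂O(l) + 2 Cu²⁺(aq)
Q = [Cu²⁺]^2 / (P(O₂)·[H⁺]^4); log Q = -2.772.
E = E° − (0.0592/n) log Q = +0.84 − (0.0592/4)(-2.772) = +0.881 V.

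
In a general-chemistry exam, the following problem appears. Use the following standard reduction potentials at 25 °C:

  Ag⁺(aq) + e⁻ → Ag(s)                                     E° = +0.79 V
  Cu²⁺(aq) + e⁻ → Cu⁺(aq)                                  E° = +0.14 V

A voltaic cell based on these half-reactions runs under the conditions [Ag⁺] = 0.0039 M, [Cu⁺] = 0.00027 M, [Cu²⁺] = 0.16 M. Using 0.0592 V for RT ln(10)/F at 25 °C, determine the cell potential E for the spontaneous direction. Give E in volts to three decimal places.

Ag⁺/Ag is the cathode (higher E°), Cu²⁺/Cu⁺ the anode: E°cell = +0.79 − (+0.14) = +0.65 V, n = 1.
Overall: Ag⁺(aq) + Cu⁺(aq) → Ag(s) + Cu²⁺(aq)
Q = [Cu²⁺] / ([Ag⁺]·[Cu⁺]); log Q = 5.182.
E = E° − (0.0592/n) log Q = +0.65 − (0.0592/1)(5.182) = +0.343 V.

+0.343 V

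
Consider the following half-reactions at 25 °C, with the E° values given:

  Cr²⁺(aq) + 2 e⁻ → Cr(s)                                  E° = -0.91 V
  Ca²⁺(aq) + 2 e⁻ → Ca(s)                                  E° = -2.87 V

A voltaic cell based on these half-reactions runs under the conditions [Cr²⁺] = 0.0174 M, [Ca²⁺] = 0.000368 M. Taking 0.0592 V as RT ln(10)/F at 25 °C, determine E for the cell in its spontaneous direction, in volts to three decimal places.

Cr²⁺/Cr is the cathode (higher E°), Ca²⁺/Ca the anode: E°cell = -0.91 − (-2.87) = +1.96 V, n = 2.
Overall: Cr²⁺(aq) + Ca(s) → Cr(s) + Ca²⁺(aq)
Q = [Ca²⁺] / ([Cr²⁺]); log Q = -1.675.
E = E° − (0.0592/n) log Q = +1.96 − (0.0592/2)(-1.675) = +2.010 V.

+2.010 V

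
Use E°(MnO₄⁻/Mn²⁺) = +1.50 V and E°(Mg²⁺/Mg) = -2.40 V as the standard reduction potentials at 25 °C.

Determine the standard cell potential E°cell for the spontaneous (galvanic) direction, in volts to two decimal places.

The MnO₄⁻/Mn²⁺ couple has the higher reduction potential, so it is the cathode; Mg²⁺/Mg is oxidised at the anode.
E°cell = E°(cathode) − E°(anode) = (+1.50) − (-2.40) = +3.90 V.
Since E°cell > 0, the reaction is spontaneous under standard conditions.

+3.90 V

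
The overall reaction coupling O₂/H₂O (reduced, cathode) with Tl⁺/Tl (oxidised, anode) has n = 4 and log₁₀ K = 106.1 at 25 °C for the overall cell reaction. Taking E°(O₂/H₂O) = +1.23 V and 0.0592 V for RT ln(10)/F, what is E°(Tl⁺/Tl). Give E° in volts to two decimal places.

-0.34 V

E°cell = (0.0592/n)·log K = (0.0592/4)(106.1) = +1.570 V.
Since O₂/H₂O is the cathode and Tl⁺/Tl the anode, E°cell = E°(O₂/H₂O) − E°(Tl⁺/Tl).
So E°(Tl⁺/Tl) = E°(O₂/H₂O) − E°cell = (+1.23) − (+1.570) = -0.34 V.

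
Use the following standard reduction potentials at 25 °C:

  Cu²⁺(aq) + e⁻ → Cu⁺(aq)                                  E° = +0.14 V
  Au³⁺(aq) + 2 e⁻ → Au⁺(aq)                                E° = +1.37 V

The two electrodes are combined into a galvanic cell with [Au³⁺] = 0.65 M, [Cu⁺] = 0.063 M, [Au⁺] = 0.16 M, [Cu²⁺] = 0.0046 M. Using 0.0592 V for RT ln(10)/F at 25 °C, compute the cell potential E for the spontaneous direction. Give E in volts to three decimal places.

+1.315 V

Au³⁺/Au⁺ is the cathode (higher E°), Cu²⁺/Cu⁺ the anode: E°cell = +1.37 − (+0.14) = +1.23 V, n = 2.
Overall: Au³⁺(aq) + 2 Cu⁺(aq) → Au⁺(aq) + 2 Cu²⁺(aq)
Q = [Au⁺]·[Cu²⁺]^2 / ([Au³⁺]·[Cu⁺]^2); log Q = -2.882.
E = E° − (0.0592/n) log Q = +1.23 − (0.0592/2)(-2.882) = +1.315 V.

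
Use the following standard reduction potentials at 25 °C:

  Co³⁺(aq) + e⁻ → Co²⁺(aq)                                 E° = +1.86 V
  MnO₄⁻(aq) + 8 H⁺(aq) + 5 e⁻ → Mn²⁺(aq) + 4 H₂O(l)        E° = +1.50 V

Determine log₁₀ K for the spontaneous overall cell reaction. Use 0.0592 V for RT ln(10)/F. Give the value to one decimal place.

30.4

Cathode: Co³⁺/Co²⁺; anode: MnO₄⁻/Mn²⁺. E°cell = +0.36 V, n = 5.
log K = nE°cell / 0.0592 = (5)(+0.36) / 0.0592 = 30.4.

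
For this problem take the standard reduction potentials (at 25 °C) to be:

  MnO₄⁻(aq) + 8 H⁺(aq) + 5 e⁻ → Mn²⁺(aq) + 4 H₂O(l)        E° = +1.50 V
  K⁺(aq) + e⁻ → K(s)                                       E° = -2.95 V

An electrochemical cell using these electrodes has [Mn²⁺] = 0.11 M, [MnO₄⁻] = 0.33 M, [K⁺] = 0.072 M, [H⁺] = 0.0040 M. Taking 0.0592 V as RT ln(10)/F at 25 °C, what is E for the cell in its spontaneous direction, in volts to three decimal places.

+4.296 V

MnO₄⁻/Mn²⁺ is the cathode (higher E°), K⁺/K the anode: E°cell = +1.50 − (-2.95) = +4.45 V, n = 5.
Overall: MnO₄⁻(aq) + 8 H⁺(aq) + 5 K(s) → Mn²⁺(aq) + 4 H₂O(l) + 5 K⁺(aq)
Q = [Mn²⁺]·[K⁺]^5 / ([MnO₄⁻]·[H⁺]^8); log Q = 12.993.
E = E° − (0.0592/n) log Q = +4.45 − (0.0592/5)(12.993) = +4.296 V.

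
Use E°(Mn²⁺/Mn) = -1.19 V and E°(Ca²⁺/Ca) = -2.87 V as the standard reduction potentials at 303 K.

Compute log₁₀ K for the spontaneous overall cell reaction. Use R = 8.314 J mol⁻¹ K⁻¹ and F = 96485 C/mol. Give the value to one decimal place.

55.9

Cathode: Mn²⁺/Mn; anode: Ca²⁺/Ca. E°cell = (-1.19) − (-2.87) = +1.68 V, with n = 2.
ΔG° = −nFE° = −RT ln K, so ln K = nFE°/(RT) = (2)(96485)(+1.68) / ((8.314)(303)) = 128.690.
log₁₀ K = 128.690 / ln 10 = 55.9.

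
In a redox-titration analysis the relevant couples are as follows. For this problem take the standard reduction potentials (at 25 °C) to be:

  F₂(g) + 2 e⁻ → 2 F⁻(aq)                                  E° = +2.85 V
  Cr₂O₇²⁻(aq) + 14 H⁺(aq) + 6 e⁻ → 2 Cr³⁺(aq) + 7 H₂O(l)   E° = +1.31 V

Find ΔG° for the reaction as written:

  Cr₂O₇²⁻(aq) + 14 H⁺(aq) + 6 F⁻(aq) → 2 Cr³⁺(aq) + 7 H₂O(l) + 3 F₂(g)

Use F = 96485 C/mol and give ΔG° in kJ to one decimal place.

+891.5 kJ

As written, Cr₂O₇²⁻/Cr³⁺ is reduced (cathode) and F₂/F⁻ is oxidised (anode), so E°cell = (+1.31) − (+2.85) = -1.54 V.
Balancing electrons gives n = 6.
ΔG° = −nFE° = −(6)(96485)(-1.54) = 891,521 J = +891.5 kJ.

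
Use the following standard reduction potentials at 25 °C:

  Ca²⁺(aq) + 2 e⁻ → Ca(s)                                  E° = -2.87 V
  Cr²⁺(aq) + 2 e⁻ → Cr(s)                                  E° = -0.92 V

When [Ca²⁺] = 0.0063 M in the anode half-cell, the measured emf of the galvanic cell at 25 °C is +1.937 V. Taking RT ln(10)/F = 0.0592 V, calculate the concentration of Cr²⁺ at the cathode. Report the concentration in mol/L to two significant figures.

0.0023 M

Cr²⁺/Cr is the cathode, Ca²⁺/Ca the anode: E°cell = +1.95 V, n = 2.
Overall reaction: Cr²⁺(aq) + Ca(s) → Cr(s) + Ca²⁺(aq); Q = [Ca²⁺]^1/[Cr²⁺]^1.
From E = E° − (0.0592/n) log Q: log Q = (E° − E)·n/0.0592 = (+1.95 − (+1.937))·2/0.0592 = 0.4392.
So 1·log[Cr²⁺] = 1·log(0.0063) − log Q = -2.2007 − (0.4392) = -2.6399; [Cr²⁺] = 10^(-2.6399) ≈ 0.0023 M.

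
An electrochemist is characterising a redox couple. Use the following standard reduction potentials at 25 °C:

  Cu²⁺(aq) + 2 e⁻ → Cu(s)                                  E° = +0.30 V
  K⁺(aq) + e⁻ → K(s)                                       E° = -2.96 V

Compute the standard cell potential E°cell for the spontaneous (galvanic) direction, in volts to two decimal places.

+3.26 V

The Cu²⁺/Cu couple has the higher reduction potential, so it is the cathode; K⁺/K is oxidised at the anode.
E°cell = E°(cathode) − E°(anode) = (+0.30) − (-2.96) = +3.26 V.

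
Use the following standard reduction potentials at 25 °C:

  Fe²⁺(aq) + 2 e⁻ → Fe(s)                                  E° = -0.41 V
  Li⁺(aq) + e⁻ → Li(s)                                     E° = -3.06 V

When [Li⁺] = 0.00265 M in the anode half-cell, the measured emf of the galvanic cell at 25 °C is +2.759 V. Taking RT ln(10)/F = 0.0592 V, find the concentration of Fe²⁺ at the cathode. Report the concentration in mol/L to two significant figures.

Fe²⁺/Fe is the cathode, Li⁺/Li the anode: E°cell = +2.65 V, n = 2.
Overall reaction: Fe²⁺(aq) + 2 Li(s) → Fe(s) + 2 Li⁺(aq); Q = [Li⁺]^2/[Fe²⁺]^1.
From E = E° − (0.0592/n) log Q: log Q = (E° − E)·n/0.0592 = (+2.65 − (+2.759))·2/0.0592 = -3.6824.
So 1·log[Fe²⁺] = 2·log(0.00265) − log Q = -5.1535 − (-3.6824) = -1.4711; [Fe²⁺] = 10^(-1.4711) ≈ 0.034 M.

0.034 M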